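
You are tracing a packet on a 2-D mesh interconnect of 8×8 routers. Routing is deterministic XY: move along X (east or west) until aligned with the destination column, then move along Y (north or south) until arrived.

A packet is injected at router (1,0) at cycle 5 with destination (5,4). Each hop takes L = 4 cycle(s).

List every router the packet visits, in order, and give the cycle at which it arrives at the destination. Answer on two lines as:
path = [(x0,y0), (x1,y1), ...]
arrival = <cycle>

path = [(1,0), (2,0), (3,0), (4,0), (5,0), (5,1), (5,2), (5,3), (5,4)]
arrival = 37

t=5: at (1,0)
t=9: at (2,0) after E
t=13: at (3,0) after E
t=17: at (4,0) after E
t=21: at (5,0) after E
t=25: at (5,1) after N
t=29: at (5,2) after N
t=33: at (5,3) after N
t=37: at (5,4) after N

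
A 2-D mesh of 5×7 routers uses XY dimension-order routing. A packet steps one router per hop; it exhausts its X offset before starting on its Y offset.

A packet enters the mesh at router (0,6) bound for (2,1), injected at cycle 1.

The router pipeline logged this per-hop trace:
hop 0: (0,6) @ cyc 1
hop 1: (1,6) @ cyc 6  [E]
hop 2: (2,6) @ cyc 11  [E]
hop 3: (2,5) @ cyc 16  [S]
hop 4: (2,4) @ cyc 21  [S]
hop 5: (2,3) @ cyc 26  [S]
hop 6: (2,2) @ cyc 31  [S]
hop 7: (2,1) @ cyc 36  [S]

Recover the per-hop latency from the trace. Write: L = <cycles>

Δcyc across hop 0→1: 6 − 1 = 5.
One hop costs L cycles, so L = 5.

L = 5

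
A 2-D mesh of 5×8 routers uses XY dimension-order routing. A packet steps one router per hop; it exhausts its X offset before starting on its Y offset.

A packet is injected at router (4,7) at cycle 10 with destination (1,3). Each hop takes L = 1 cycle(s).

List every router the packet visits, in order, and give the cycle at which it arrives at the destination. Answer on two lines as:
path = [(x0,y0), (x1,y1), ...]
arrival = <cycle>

path = [(4,7), (3,7), (2,7), (1,7), (1,6), (1,5), (1,4), (1,3)]
arrival = 17

t=10: at (4,7)
t=11: at (3,7) after W
t=12: at (2,7) after W
t=13: at (1,7) after W
t=14: at (1,6) after S
t=15: at (1,5) after S
t=16: at (1,4) after S
t=17: at (1,3) after S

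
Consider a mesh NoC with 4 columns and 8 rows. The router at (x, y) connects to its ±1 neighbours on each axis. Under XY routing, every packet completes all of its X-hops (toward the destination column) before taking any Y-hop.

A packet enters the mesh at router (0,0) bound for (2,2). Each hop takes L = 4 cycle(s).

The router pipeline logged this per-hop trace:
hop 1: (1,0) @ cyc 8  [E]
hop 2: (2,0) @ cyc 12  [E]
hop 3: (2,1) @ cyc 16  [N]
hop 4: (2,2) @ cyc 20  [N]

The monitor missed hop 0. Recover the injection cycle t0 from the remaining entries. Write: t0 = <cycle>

t0 = 4

Hop 1 reached at cycle 8; hop k is at t0 + k·L.
Subtract one hop: t0 = 8 − 4 = 4.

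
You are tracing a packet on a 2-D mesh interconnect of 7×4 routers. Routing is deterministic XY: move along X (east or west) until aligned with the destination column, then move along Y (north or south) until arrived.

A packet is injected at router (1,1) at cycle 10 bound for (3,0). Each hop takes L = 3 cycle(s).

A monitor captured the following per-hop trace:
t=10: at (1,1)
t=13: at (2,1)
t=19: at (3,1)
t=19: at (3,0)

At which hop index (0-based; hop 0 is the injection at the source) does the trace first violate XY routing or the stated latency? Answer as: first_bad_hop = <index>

hop 1: step (+1,+0), +3 cyc — ok
hop 2: step (+1,+0), +6 cyc — BAD: Δcyc=6≠L

first_bad_hop = 2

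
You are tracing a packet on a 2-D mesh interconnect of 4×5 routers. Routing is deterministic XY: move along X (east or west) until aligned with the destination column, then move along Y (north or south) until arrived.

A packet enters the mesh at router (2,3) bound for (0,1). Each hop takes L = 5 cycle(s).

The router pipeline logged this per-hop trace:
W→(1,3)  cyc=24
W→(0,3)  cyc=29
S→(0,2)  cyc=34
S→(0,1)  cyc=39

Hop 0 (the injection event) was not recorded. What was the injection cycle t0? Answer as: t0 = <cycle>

The first recorded entry is hop 1 at cycle 24.
Therefore t0 = 24 − L = 19.

t0 = 19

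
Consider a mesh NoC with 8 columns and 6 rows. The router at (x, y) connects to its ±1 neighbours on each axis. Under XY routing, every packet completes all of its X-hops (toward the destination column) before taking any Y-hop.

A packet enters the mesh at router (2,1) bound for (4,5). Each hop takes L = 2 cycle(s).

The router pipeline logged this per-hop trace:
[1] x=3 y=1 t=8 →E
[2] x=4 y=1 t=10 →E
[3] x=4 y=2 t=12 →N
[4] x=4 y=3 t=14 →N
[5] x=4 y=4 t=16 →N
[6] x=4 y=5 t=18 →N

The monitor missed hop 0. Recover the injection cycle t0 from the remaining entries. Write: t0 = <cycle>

At hop 1 the cycle is 8; in general cyc_k = t0 + kL.
Therefore t0 = 8 − L = 6.

t0 = 6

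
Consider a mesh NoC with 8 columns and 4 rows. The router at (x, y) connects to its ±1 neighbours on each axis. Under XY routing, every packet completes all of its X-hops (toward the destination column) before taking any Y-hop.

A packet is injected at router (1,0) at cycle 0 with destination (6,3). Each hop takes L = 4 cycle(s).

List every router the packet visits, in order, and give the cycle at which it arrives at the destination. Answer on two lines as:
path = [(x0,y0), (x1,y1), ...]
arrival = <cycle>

[0] x=1 y=0 t=0
[1] x=2 y=0 t=4 →E
[2] x=3 y=0 t=8 →E
[3] x=4 y=0 t=12 →E
[4] x=5 y=0 t=16 →E
[5] x=6 y=0 t=20 →E
[6] x=6 y=1 t=24 →N
[7] x=6 y=2 t=28 →N
[8] x=6 y=3 t=32 →N

path = [(1,0), (2,0), (3,0), (4,0), (5,0), (6,0), (6,1), (6,2), (6,3)]
arrival = 32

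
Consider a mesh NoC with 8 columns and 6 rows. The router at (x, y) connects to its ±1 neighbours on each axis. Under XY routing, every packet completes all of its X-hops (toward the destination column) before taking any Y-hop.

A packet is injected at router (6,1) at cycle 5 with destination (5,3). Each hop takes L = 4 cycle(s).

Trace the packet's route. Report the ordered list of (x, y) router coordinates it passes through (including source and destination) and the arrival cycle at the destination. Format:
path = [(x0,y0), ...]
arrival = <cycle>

src (6,1)  cyc=5
W→(5,1)  cyc=9
N→(5,2)  cyc=13
N→(5,3)  cyc=17

path = [(6,1), (5,1), (5,2), (5,3)]
arrival = 17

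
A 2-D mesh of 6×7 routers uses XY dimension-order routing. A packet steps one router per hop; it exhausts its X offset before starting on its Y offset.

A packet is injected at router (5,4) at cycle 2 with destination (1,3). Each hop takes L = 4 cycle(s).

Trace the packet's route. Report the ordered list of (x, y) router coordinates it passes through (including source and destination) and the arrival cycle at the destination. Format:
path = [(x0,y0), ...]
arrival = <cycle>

[0] x=5 y=4 t=2
[1] x=4 y=4 t=6 →W
[2] x=3 y=4 t=10 →W
[3] x=2 y=4 t=14 →W
[4] x=1 y=4 t=18 →W
[5] x=1 y=3 t=22 →S

path = [(5,4), (4,4), (3,4), (2,4), (1,4), (1,3)]
arrival = 22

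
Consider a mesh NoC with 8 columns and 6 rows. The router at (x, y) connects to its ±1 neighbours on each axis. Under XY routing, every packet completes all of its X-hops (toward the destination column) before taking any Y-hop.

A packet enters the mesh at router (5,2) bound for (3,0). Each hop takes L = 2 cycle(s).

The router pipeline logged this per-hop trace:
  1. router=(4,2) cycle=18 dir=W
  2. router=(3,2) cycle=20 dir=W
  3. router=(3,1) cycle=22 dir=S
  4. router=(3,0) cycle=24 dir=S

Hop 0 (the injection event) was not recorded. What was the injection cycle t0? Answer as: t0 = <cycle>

t0 = 16

The first recorded entry is hop 1 at cycle 18.
Therefore t0 = 18 − L = 16.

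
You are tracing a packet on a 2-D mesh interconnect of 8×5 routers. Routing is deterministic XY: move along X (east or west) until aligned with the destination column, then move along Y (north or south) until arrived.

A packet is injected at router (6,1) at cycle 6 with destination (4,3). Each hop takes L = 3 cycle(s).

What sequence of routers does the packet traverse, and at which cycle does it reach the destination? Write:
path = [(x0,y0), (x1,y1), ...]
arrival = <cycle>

path = [(6,1), (5,1), (4,1), (4,2), (4,3)]
arrival = 18

hop 0: (6,1) @ cyc 6
hop 1: (5,1) @ cyc 9  [W]
hop 2: (4,1) @ cyc 12  [W]
hop 3: (4,2) @ cyc 15  [N]
hop 4: (4,3) @ cyc 18  [N]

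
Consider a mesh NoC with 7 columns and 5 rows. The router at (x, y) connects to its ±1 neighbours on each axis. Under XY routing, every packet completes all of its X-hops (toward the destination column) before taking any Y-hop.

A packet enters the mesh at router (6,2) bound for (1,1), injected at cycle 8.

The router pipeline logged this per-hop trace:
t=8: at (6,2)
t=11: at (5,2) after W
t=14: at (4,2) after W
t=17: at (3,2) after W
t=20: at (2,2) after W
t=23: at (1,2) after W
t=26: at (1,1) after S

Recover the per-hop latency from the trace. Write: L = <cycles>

L = 3

cyc[1] − cyc[0] = 11 − 8 = 3.
Per-hop latency L = Δcyc = 3.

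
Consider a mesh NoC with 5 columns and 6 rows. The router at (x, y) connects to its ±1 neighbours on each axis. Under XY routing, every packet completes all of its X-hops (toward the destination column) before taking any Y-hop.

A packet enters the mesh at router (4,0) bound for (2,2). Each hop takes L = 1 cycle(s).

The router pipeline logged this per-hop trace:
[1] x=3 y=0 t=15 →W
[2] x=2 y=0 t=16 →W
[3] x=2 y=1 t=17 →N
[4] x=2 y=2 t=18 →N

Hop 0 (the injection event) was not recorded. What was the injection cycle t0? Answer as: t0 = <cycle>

Hop 1 reached at cycle 15; hop k is at t0 + k·L.
t0 = cyc[1] − L = 15 − 1 = 14.

t0 = 14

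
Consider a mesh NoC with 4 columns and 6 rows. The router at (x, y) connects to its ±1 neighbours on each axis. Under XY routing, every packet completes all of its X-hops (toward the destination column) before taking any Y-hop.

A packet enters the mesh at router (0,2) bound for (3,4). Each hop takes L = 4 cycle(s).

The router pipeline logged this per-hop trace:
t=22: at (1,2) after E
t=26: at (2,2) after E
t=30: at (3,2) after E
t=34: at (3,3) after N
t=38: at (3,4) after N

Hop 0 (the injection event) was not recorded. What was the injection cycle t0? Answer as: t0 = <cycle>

t0 = 18

Hop 1 reached at cycle 22; hop k is at t0 + k·L.
t0 = cyc[1] − L = 22 − 4 = 18.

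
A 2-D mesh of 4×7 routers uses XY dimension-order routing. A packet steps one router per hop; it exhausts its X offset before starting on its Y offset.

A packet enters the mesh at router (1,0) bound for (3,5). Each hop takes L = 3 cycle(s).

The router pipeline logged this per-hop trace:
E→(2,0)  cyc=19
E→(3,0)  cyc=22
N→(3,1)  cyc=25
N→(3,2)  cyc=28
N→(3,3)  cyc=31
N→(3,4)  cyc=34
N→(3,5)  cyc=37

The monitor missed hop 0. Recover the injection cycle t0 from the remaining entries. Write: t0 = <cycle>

The first recorded entry is hop 1 at cycle 19.
Subtract one hop: t0 = 19 − 3 = 16.

t0 = 16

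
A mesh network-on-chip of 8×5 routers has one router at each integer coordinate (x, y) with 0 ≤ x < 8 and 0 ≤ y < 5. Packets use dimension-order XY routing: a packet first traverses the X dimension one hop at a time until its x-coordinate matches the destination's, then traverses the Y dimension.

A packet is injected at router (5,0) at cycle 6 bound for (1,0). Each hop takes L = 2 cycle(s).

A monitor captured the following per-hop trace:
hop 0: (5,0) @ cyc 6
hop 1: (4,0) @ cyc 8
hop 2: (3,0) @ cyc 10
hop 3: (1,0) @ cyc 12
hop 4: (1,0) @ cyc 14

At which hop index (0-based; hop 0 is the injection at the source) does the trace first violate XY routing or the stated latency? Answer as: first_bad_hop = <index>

[1] (-1,+0) / 2c ⇒ ok
[2] (-1,+0) / 2c ⇒ ok
[3] (-2,+0) / 2c ⇒ BAD: non-unit step

first_bad_hop = 3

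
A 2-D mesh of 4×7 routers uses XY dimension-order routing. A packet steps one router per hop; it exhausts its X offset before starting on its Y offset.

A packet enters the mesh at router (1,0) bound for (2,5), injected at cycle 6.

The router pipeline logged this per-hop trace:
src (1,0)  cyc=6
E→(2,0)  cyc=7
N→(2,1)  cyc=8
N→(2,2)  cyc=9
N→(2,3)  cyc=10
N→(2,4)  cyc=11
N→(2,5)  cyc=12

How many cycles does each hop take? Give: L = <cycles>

L = 1

Δcyc across hop 0→1: 7 − 6 = 1.
Per-hop latency L = Δcyc = 1.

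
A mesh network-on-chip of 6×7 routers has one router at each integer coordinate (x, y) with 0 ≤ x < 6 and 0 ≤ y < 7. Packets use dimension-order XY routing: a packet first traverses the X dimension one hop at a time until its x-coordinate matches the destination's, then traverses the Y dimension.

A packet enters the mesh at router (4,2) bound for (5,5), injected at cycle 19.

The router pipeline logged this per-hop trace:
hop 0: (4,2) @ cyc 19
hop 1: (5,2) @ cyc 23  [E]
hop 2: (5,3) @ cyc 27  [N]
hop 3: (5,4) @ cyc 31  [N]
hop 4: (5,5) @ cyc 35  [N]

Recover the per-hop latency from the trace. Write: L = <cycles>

Between hops 0 and 1 the cycle counter advances 23 − 19 = 4.
Per-hop latency L = Δcyc = 4.

L = 4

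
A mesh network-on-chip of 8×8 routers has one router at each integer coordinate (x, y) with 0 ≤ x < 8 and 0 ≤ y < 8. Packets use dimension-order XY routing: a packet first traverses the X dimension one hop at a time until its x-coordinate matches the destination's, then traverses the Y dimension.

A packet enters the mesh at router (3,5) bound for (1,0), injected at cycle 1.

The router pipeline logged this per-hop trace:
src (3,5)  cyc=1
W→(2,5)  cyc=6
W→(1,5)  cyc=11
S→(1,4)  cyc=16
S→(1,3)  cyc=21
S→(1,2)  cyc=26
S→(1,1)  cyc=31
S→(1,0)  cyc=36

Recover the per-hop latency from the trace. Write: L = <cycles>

cyc[1] − cyc[0] = 6 − 1 = 5.
Each hop adds L, hence L = 5.

L = 5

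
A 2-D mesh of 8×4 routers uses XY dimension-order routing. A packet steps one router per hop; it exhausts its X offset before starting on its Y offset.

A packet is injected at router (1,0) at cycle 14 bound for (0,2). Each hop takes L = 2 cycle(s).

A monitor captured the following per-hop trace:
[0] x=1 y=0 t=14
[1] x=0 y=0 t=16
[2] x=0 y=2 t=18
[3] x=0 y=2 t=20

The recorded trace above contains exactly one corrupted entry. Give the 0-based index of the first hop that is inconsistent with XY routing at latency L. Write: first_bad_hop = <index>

  1: Δx=-1 Δy=+0 Δt=2 [ok]
  2: Δx=+0 Δy=+2 Δt=2 [BAD: non-unit step]

first_bad_hop = 2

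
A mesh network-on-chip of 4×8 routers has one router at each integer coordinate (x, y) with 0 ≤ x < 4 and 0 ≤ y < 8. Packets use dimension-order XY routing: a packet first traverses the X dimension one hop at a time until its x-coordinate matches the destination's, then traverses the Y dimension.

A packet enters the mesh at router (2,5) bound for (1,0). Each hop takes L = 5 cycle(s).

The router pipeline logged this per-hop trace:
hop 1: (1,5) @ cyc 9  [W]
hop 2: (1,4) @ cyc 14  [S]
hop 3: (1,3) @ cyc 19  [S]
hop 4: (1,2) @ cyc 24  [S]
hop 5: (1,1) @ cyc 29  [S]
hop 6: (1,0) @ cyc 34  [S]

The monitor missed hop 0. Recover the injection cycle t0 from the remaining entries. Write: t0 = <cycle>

t0 = 4

The first recorded entry is hop 1 at cycle 9.
Subtract one hop: t0 = 9 − 5 = 4.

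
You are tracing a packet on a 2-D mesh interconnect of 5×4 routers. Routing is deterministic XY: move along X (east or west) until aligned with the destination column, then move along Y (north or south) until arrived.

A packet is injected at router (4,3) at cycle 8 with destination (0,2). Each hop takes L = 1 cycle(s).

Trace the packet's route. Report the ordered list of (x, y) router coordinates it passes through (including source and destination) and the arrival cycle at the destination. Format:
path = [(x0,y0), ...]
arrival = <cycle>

#0 — 4,3 | c8
#1 — 3,3 | c9 | W
#2 — 2,3 | c10 | W
#3 — 1,3 | c11 | W
#4 — 0,3 | c12 | W
#5 — 0,2 | c13 | S

path = [(4,3), (3,3), (2,3), (1,3), (0,3), (0,2)]
arrival = 13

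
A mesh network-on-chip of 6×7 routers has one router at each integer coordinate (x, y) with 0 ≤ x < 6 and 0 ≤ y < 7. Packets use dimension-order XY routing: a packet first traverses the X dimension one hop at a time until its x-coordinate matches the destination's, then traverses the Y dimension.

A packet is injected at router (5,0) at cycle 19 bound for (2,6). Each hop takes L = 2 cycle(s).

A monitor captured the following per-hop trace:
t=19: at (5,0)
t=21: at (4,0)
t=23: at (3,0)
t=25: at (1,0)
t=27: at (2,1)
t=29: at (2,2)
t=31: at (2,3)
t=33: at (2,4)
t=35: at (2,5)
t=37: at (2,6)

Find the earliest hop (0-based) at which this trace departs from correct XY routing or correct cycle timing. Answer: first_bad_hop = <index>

hop 1: step (-1,+0), +2 cyc — ok
hop 2: step (-1,+0), +2 cyc — ok
hop 3: step (-2,+0), +2 cyc — BAD: non-unit step

first_bad_hop = 3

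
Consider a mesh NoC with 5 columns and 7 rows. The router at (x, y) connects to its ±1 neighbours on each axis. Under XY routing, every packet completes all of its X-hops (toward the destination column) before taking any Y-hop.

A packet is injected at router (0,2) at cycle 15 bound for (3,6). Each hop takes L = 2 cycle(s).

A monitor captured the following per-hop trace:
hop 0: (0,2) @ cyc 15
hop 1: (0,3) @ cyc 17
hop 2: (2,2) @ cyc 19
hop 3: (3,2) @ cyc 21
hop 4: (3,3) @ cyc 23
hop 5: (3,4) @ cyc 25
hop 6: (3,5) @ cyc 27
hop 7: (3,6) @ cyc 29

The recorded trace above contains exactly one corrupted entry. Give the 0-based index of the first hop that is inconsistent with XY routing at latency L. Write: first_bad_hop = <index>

first_bad_hop = 1

[1] (+0,+1) / 2c ⇒ BAD: Y-move but x=0≠3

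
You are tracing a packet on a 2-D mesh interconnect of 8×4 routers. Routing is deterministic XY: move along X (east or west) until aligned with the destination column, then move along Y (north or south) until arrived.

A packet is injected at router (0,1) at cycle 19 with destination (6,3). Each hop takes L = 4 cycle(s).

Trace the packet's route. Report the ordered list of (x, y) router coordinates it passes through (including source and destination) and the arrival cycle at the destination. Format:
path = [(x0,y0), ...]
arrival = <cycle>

path = [(0,1), (1,1), (2,1), (3,1), (4,1), (5,1), (6,1), (6,2), (6,3)]
arrival = 51

src (0,1)  cyc=19
E→(1,1)  cyc=23
E→(2,1)  cyc=27
E→(3,1)  cyc=31
E→(4,1)  cyc=35
E→(5,1)  cyc=39
E→(6,1)  cyc=43
N→(6,2)  cyc=47
N→(6,3)  cyc=51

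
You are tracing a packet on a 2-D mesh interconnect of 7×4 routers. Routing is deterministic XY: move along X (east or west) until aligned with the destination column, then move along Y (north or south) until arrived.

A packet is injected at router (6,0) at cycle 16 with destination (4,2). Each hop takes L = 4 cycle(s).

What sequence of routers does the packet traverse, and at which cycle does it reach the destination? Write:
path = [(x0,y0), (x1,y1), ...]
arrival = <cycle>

path = [(6,0), (5,0), (4,0), (4,1), (4,2)]
arrival = 32

[0] x=6 y=0 t=16
[1] x=5 y=0 t=20 →W
[2] x=4 y=0 t=24 →W
[3] x=4 y=1 t=28 →N
[4] x=4 y=2 t=32 →N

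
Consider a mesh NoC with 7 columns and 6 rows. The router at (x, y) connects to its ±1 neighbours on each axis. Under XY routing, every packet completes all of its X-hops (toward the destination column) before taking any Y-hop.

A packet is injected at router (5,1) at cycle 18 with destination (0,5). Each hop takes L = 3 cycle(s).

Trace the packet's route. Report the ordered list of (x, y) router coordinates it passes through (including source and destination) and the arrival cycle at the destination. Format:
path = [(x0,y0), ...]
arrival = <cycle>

path = [(5,1), (4,1), (3,1), (2,1), (1,1), (0,1), (0,2), (0,3), (0,4), (0,5)]
arrival = 45

[0] x=5 y=1 t=18
[1] x=4 y=1 t=21 →W
[2] x=3 y=1 t=24 →W
[3] x=2 y=1 t=27 →W
[4] x=1 y=1 t=30 →W
[5] x=0 y=1 t=33 →W
[6] x=0 y=2 t=36 →N
[7] x=0 y=3 t=39 →N
[8] x=0 y=4 t=42 →N
[9] x=0 y=5 t=45 →N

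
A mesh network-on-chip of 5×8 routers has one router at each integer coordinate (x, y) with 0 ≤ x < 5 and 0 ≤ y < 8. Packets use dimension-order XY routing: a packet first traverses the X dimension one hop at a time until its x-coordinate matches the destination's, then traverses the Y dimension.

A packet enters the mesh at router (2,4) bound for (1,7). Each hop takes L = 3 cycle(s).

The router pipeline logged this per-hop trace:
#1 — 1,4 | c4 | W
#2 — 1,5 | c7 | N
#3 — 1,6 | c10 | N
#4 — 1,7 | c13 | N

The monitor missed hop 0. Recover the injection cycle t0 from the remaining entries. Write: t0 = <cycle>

t0 = 1

At hop 1 the cycle is 4; in general cyc_k = t0 + kL.
t0 = cyc[1] − L = 4 − 3 = 1.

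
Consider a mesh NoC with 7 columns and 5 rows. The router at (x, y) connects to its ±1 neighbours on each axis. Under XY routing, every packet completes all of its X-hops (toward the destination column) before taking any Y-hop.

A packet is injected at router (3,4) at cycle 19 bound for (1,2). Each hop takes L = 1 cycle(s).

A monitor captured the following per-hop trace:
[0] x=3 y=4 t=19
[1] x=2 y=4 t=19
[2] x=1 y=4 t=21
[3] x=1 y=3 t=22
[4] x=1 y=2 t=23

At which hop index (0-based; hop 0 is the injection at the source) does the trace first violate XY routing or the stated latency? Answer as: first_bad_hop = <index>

first_bad_hop = 1

hop 1: step (-1,+0), +0 cyc — BAD: Δcyc=0≠L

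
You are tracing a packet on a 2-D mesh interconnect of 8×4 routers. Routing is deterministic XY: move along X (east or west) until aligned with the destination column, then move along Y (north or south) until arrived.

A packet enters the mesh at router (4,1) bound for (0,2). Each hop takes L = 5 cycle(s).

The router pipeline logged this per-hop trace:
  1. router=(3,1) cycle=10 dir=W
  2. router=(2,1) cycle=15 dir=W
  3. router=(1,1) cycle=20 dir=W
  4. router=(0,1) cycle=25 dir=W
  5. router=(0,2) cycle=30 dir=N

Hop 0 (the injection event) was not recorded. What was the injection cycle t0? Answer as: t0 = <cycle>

The first recorded entry is hop 1 at cycle 10.
Therefore t0 = 10 − L = 5.

t0 = 5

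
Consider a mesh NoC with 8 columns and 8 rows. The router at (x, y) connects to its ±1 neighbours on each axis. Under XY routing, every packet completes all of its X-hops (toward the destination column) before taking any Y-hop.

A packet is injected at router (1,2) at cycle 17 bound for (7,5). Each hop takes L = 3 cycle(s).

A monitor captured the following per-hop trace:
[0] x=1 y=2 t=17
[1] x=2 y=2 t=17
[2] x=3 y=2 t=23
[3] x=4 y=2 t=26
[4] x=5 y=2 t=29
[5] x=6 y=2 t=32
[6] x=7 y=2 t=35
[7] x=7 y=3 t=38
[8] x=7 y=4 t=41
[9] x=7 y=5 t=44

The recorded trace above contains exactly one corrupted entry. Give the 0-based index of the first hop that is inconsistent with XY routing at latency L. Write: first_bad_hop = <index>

first_bad_hop = 1

check 1→ d=(1,0) cyc+0: BAD: Δcyc=0≠L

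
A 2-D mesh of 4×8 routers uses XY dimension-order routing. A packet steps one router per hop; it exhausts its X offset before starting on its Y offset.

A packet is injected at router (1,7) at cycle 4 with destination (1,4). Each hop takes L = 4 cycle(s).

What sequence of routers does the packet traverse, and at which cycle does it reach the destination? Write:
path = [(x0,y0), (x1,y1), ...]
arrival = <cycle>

  0. router=(1,7) cycle=4 (inject)
  1. router=(1,6) cycle=8 dir=S
  2. router=(1,5) cycle=12 dir=S
  3. router=(1,4) cycle=16 dir=S

path = [(1,7), (1,6), (1,5), (1,4)]
arrival = 16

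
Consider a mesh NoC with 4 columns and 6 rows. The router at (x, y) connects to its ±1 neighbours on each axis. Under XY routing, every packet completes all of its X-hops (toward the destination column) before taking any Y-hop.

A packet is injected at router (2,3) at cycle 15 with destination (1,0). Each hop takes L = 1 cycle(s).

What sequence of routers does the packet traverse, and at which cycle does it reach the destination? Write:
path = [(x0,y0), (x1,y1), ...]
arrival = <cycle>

path = [(2,3), (1,3), (1,2), (1,1), (1,0)]
arrival = 19

[0] x=2 y=3 t=15
[1] x=1 y=3 t=16 →W
[2] x=1 y=2 t=17 →S
[3] x=1 y=1 t=18 →S
[4] x=1 y=0 t=19 →S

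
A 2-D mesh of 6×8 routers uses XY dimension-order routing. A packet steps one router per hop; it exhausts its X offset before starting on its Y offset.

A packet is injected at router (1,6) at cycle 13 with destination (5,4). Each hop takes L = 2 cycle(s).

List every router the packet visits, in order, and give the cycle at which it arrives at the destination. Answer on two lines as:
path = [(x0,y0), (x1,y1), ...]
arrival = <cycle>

path = [(1,6), (2,6), (3,6), (4,6), (5,6), (5,5), (5,4)]
arrival = 25

t=13: at (1,6)
t=15: at (2,6) after E
t=17: at (3,6) after E
t=19: at (4,6) after E
t=21: at (5,6) after E
t=23: at (5,5) after S
t=25: at (5,4) after S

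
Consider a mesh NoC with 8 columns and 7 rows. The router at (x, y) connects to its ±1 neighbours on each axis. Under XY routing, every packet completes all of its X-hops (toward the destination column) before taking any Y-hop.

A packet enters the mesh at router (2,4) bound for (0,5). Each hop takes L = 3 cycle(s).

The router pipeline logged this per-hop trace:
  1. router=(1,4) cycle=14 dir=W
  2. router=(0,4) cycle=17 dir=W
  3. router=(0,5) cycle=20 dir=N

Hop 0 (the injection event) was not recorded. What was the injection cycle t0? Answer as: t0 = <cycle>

t0 = 11

Hop 1 reached at cycle 14; hop k is at t0 + k·L.
Therefore t0 = 14 − L = 11.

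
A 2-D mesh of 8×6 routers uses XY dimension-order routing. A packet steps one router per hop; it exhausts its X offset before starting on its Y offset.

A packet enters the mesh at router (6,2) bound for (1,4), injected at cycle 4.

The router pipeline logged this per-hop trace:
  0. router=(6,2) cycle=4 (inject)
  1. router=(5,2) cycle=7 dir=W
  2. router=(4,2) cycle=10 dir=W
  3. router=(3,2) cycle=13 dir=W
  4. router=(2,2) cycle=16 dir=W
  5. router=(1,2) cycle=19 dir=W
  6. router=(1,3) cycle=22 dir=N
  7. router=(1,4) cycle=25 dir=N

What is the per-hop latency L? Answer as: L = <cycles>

From hop 0 (4) to hop 1 (7): +3 cycles.
Each hop adds L, hence L = 3.

L = 3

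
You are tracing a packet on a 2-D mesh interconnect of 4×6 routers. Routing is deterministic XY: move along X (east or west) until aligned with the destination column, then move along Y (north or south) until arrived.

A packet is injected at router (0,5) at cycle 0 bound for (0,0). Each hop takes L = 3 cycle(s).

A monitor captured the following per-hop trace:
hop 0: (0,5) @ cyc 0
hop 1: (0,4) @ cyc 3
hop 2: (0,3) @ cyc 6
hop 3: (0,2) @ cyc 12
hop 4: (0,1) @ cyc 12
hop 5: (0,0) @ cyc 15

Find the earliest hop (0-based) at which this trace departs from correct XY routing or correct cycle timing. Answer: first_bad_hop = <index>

check 1→ d=(0,-1) cyc+3: ok
check 2→ d=(0,-1) cyc+3: ok
check 3→ d=(0,-1) cyc+6: BAD: Δcyc=6≠L

first_bad_hop = 3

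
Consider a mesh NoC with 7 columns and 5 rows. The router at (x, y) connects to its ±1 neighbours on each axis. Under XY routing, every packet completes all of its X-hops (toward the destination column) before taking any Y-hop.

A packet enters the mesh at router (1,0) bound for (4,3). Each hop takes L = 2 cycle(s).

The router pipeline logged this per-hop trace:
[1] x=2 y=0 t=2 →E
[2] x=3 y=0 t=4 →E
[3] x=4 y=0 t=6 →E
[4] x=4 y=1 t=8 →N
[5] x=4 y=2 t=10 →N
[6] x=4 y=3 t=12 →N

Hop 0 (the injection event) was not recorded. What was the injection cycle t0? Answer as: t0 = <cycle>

t0 = 0

The first recorded entry is hop 1 at cycle 2.
Subtract one hop: t0 = 2 − 2 = 0.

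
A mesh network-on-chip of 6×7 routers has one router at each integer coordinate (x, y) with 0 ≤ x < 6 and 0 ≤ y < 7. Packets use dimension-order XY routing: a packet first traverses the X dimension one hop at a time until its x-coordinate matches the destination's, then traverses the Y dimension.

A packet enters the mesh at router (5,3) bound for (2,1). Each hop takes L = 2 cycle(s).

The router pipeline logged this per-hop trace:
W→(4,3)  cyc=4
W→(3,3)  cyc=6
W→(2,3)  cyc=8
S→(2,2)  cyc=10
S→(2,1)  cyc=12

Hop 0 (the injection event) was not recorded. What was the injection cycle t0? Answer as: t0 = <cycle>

At hop 1 the cycle is 4; in general cyc_k = t0 + kL.
Therefore t0 = 4 − L = 2.

t0 = 2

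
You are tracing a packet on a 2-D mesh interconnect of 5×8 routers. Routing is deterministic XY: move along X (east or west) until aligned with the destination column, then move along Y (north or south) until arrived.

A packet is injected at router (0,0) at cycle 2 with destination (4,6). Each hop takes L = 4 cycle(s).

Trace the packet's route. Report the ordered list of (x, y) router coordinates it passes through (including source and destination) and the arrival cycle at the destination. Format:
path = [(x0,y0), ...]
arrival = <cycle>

path = [(0,0), (1,0), (2,0), (3,0), (4,0), (4,1), (4,2), (4,3), (4,4), (4,5), (4,6)]
arrival = 42

  0. router=(0,0) cycle=2 (inject)
  1. router=(1,0) cycle=6 dir=E
  2. router=(2,0) cycle=10 dir=E
  3. router=(3,0) cycle=14 dir=E
  4. router=(4,0) cycle=18 dir=E
  5. router=(4,1) cycle=22 dir=N
  6. router=(4,2) cycle=26 dir=N
  7. router=(4,3) cycle=30 dir=N
  8. router=(4,4) cycle=34 dir=N
  9. router=(4,5) cycle=38 dir=N
  10. router=(4,6) cycle=42 dir=N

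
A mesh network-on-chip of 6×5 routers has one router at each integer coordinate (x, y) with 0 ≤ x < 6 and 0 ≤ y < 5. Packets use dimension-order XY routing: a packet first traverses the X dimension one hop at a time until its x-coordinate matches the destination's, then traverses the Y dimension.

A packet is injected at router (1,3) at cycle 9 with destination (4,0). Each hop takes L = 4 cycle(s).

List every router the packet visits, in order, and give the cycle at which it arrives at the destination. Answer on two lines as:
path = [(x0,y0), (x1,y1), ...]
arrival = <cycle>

t=9: at (1,3)
t=13: at (2,3) after E
t=17: at (3,3) after E
t=21: at (4,3) after E
t=25: at (4,2) after S
t=29: at (4,1) after S
t=33: at (4,0) after S

path = [(1,3), (2,3), (3,3), (4,3), (4,2), (4,1), (4,0)]
arrival = 33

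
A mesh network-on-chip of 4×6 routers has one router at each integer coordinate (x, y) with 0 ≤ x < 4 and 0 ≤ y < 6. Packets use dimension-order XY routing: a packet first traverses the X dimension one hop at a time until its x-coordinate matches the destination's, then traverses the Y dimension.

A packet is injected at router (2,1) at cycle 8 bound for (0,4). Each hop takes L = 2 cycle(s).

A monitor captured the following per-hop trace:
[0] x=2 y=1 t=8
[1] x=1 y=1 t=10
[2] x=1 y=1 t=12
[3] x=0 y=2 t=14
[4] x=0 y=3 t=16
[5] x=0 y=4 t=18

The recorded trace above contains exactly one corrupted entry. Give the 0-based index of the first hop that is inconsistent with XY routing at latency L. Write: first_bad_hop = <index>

  1: Δx=-1 Δy=+0 Δt=2 [ok]
  2: Δx=+0 Δy=+0 Δt=2 [BAD: non-unit step]

first_bad_hop = 2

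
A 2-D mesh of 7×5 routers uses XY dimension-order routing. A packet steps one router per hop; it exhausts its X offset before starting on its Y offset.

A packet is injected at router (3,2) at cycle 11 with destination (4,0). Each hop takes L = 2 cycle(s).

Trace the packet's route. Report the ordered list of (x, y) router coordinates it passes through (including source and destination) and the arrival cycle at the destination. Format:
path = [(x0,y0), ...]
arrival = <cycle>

path = [(3,2), (4,2), (4,1), (4,0)]
arrival = 17

#0 — 3,2 | c11
#1 — 4,2 | c13 | E
#2 — 4,1 | c15 | S
#3 — 4,0 | c17 | S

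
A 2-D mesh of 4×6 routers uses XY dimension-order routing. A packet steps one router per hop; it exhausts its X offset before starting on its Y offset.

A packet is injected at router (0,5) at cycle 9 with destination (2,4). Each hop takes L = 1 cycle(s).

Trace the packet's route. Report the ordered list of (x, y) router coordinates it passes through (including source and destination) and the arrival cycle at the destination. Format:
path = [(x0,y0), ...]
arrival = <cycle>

path = [(0,5), (1,5), (2,5), (2,4)]
arrival = 12

src (0,5)  cyc=9
E→(1,5)  cyc=10
E→(2,5)  cyc=11
S→(2,4)  cyc=12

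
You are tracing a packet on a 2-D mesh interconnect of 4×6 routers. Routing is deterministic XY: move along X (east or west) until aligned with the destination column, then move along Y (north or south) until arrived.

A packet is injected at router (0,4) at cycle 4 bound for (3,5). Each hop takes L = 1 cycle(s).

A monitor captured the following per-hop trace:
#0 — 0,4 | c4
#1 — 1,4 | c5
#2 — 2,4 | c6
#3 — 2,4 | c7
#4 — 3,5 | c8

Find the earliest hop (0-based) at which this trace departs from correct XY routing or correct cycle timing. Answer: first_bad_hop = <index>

first_bad_hop = 3

  1: Δx=+1 Δy=+0 Δt=1 [ok]
  2: Δx=+1 Δy=+0 Δt=1 [ok]
  3: Δx=+0 Δy=+0 Δt=1 [BAD: non-unit step]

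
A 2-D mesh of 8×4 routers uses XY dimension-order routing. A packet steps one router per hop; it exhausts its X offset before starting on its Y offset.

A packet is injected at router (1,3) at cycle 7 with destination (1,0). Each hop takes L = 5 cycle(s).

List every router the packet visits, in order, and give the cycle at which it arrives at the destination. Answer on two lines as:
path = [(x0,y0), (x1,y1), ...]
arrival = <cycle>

path = [(1,3), (1,2), (1,1), (1,0)]
arrival = 22

[0] x=1 y=3 t=7
[1] x=1 y=2 t=12 →S
[2] x=1 y=1 t=17 →S
[3] x=1 y=0 t=22 →S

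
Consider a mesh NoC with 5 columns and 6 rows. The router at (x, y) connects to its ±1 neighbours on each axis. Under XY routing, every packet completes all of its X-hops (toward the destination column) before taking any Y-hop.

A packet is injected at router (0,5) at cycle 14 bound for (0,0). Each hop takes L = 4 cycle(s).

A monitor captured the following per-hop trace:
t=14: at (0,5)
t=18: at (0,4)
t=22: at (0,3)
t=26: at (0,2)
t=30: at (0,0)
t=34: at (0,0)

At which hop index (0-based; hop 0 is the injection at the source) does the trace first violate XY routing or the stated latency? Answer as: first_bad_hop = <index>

first_bad_hop = 4

[1] (+0,-1) / 4c ⇒ ok
[2] (+0,-1) / 4c ⇒ ok
[3] (+0,-1) / 4c ⇒ ok
[4] (+0,-2) / 4c ⇒ BAD: non-unit step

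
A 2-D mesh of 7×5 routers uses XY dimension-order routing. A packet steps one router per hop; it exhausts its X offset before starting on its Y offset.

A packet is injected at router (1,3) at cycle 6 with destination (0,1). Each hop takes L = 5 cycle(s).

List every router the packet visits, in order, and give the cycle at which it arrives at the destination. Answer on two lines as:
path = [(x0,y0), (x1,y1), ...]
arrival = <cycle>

  0. router=(1,3) cycle=6 (inject)
  1. router=(0,3) cycle=11 dir=W
  2. router=(0,2) cycle=16 dir=S
  3. router=(0,1) cycle=21 dir=S

path = [(1,3), (0,3), (0,2), (0,1)]
arrival = 21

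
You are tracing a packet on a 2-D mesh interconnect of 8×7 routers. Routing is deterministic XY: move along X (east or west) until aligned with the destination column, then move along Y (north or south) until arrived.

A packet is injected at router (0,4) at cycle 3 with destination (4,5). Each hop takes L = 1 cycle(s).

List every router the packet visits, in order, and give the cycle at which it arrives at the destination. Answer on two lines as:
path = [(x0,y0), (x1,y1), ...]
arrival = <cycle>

[0] x=0 y=4 t=3
[1] x=1 y=4 t=4 →E
[2] x=2 y=4 t=5 →E
[3] x=3 y=4 t=6 →E
[4] x=4 y=4 t=7 →E
[5] x=4 y=5 t=8 →N

path = [(0,4), (1,4), (2,4), (3,4), (4,4), (4,5)]
arrival = 8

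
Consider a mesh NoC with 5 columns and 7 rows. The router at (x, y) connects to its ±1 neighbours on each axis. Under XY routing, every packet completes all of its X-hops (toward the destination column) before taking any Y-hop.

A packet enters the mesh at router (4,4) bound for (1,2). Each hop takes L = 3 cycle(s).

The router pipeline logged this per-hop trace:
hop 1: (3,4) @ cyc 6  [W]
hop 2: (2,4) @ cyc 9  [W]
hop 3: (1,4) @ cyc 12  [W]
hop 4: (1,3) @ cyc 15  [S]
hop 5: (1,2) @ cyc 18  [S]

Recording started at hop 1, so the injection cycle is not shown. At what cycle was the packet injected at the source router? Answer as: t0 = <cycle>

At hop 1 the cycle is 6; in general cyc_k = t0 + kL.
Therefore t0 = 6 − L = 3.

t0 = 3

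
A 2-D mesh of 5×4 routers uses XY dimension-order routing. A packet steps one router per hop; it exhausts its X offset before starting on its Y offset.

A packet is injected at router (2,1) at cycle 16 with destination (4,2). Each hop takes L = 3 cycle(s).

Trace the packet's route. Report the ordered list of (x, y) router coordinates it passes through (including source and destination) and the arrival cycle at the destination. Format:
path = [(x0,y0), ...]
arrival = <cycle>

hop 0: (2,1) @ cyc 16
hop 1: (3,1) @ cyc 19  [E]
hop 2: (4,1) @ cyc 22  [E]
hop 3: (4,2) @ cyc 25  [N]

path = [(2,1), (3,1), (4,1), (4,2)]
arrival = 25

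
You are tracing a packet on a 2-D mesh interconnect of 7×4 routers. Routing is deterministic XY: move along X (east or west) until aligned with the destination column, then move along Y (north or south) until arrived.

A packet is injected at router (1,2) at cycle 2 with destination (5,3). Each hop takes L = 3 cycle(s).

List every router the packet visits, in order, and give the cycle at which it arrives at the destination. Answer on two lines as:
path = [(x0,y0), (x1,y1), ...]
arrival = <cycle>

src (1,2)  cyc=2
E→(2,2)  cyc=5
E→(3,2)  cyc=8
E→(4,2)  cyc=11
E→(5,2)  cyc=14
N→(5,3)  cyc=17

path = [(1,2), (2,2), (3,2), (4,2), (5,2), (5,3)]
arrival = 17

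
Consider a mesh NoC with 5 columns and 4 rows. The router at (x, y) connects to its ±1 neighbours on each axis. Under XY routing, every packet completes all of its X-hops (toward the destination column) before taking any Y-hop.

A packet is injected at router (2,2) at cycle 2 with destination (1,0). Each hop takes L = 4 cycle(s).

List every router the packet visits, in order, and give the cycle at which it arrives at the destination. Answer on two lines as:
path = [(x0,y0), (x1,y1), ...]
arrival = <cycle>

hop 0: (2,2) @ cyc 2
hop 1: (1,2) @ cyc 6  [W]
hop 2: (1,1) @ cyc 10  [S]
hop 3: (1,0) @ cyc 14  [S]

path = [(2,2), (1,2), (1,1), (1,0)]
arrival = 14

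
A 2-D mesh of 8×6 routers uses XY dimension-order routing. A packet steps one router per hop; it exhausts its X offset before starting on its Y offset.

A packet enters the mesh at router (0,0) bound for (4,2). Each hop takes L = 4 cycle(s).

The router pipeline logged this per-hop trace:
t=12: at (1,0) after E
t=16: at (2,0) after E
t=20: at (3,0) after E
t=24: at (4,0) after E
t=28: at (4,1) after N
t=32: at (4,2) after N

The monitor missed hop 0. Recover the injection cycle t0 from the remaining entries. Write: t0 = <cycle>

cyc[1] = 12 and cyc[k] = t0 + k·L for every k.
t0 = cyc[1] − L = 12 − 4 = 8.

t0 = 8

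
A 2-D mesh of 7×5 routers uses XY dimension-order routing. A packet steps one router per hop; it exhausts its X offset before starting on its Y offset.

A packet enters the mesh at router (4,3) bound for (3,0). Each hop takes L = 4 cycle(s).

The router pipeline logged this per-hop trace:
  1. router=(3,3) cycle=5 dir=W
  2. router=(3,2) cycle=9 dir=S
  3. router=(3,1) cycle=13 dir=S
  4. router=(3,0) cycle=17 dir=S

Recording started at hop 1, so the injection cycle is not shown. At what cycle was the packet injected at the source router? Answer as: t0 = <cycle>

t0 = 1

The first recorded entry is hop 1 at cycle 5.
t0 = cyc[1] − L = 5 − 4 = 1.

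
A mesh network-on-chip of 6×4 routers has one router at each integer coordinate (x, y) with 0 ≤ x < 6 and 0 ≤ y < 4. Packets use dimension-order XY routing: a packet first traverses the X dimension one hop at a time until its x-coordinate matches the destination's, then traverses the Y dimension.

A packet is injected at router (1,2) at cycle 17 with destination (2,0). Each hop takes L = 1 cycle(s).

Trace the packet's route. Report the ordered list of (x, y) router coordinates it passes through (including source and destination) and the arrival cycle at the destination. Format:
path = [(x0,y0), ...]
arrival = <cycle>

t=17: at (1,2)
t=18: at (2,2) after E
t=19: at (2,1) after S
t=20: at (2,0) after S

path = [(1,2), (2,2), (2,1), (2,0)]
arrival = 20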